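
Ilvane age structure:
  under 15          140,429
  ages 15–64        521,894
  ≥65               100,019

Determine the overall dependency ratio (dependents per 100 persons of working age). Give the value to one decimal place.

Total dependency ratio = (140,429 + 100,019) / 521,894 × 100 = 240,448 / 521,894 × 100 = 46.1

Total dependency ratio: 46.1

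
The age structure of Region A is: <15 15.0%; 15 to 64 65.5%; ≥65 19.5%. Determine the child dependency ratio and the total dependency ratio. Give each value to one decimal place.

Youth dependency ratio = 15.0 / 65.5 × 100 = 22.9
Total dependency ratio = (15.0 + 19.5) / 65.5 × 100 = 34.5 / 65.5 × 100 = 52.7

Youth dependency ratio: 22.9
Total dependency ratio: 52.7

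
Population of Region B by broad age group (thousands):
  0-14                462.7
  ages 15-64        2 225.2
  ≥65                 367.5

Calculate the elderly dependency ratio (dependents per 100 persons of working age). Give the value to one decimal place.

Old-age dependency ratio = 367.5 / 2 225.2 × 100 = 16.5

Old-age dependency ratio: 16.5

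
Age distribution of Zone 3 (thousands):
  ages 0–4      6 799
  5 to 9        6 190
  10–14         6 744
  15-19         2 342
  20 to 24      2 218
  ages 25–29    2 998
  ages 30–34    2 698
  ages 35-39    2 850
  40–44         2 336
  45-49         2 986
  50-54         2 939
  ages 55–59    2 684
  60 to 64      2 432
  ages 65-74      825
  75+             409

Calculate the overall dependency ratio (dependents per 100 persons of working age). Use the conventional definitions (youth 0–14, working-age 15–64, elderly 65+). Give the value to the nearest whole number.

Total dependency ratio: 79

0–14: 6 799 + 6 190 + 6 744 = 19 733
15–64: 2 342 + 2 218 + 2 998 + 2 698 + 2 850 + 2 336 + 2 986 + 2 939 + 2 684 + 2 432 = 26 483
65+: 825 + 409 = 1 234
Total dependency ratio = (19 733 + 1 234) / 26 483 × 100 = 20 967 / 26 483 × 100 = 79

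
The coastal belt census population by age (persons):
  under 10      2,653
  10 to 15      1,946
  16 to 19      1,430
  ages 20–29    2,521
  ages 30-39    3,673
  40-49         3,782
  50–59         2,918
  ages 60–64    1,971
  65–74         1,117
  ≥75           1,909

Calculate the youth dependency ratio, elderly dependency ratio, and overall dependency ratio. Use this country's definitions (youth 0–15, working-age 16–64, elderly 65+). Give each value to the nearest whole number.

Youth dependency ratio: 28
Old-age dependency ratio: 19
Total dependency ratio: 47

0–15: 2,653 + 1,946 = 4,599
16–64: 1,430 + 2,521 + 3,673 + 3,782 + 2,918 + 1,971 = 16,295
65+: 1,117 + 1,909 = 3,026
Youth dependency ratio = 4,599 / 16,295 × 100 = 28
Old-age dependency ratio = 3,026 / 16,295 × 100 = 19
Total dependency ratio = (4,599 + 3,026) / 16,295 × 100 = 7,625 / 16,295 × 100 = 47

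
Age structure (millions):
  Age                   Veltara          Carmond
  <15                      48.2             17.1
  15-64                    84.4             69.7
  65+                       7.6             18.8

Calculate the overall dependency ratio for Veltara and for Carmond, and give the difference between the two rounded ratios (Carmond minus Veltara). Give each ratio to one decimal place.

Veltara: 66.1
Carmond: 51.5
Difference: -14.6

Veltara: (48.2 + 7.6) / 84.4 × 100 = 55.8 / 84.4 × 100 = 66.1
Carmond: (17.1 + 18.8) / 69.7 × 100 = 35.9 / 69.7 × 100 = 51.5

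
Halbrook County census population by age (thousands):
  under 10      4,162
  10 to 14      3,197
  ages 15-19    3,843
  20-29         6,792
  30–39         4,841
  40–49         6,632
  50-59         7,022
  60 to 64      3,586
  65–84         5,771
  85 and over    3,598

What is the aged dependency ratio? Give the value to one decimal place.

Old-age dependency ratio: 28.6

0–14: 4,162 + 3,197 = 7,359
15–64: 3,843 + 6,792 + 4,841 + 6,632 + 7,022 + 3,586 = 32,716
65+: 5,771 + 3,598 = 9,369
Old-age dependency ratio = 9,369 / 32,716 × 100 = 28.6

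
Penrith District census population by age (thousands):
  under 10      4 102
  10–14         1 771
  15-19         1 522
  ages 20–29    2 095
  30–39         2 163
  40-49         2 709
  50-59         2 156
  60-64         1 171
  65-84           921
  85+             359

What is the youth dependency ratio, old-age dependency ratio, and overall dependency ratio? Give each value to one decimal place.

0–14: 4 102 + 1 771 = 5 873
15–64: 1 522 + 2 095 + 2 163 + 2 709 + 2 156 + 1 171 = 11 816
65+: 921 + 359 = 1 280
Youth dependency ratio = 5 873 / 11 816 × 100 = 49.7
Old-age dependency ratio = 1 280 / 11 816 × 100 = 10.8
Total dependency ratio = (5 873 + 1 280) / 11 816 × 100 = 7 153 / 11 816 × 100 = 60.5

Youth dependency ratio: 49.7
Old-age dependency ratio: 10.8
Total dependency ratio: 60.5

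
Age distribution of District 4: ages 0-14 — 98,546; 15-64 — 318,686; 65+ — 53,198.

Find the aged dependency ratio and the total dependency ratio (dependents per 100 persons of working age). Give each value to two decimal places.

Old-age dependency ratio: 16.69
Total dependency ratio: 47.62

Old-age dependency ratio = 53,198 / 318,686 × 100 = 16.69
Total dependency ratio = (98,546 + 53,198) / 318,686 × 100 = 151,744 / 318,686 × 100 = 47.62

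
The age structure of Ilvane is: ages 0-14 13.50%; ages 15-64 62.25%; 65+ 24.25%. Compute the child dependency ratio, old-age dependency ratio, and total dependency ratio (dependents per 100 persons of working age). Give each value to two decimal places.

Youth dependency ratio: 21.69
Old-age dependency ratio: 38.96
Total dependency ratio: 60.64

Youth dependency ratio = 13.50 / 62.25 × 100 = 21.69
Old-age dependency ratio = 24.25 / 62.25 × 100 = 38.96
Total dependency ratio = (13.50 + 24.25) / 62.25 × 100 = 37.75 / 62.25 × 100 = 60.64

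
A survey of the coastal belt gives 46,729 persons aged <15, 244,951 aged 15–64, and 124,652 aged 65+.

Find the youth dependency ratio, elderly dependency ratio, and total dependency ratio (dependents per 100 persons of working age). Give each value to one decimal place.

Youth dependency ratio: 19.1
Old-age dependency ratio: 50.9
Total dependency ratio: 70.0

Youth dependency ratio = 46,729 / 244,951 × 100 = 19.1
Old-age dependency ratio = 124,652 / 244,951 × 100 = 50.9
Total dependency ratio = (46,729 + 124,652) / 244,951 × 100 = 171,381 / 244,951 × 100 = 70.0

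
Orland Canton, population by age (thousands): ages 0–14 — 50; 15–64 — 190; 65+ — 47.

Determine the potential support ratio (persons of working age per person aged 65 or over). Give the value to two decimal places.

Potential support ratio = 190 / 47 = 4.04

Potential support ratio: 4.04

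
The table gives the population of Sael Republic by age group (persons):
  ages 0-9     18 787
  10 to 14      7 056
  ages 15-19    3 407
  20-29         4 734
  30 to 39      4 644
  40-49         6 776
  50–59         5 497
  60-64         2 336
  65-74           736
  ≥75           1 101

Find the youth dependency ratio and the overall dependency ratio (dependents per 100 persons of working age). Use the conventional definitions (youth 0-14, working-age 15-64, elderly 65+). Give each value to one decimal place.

0–14: 18 787 + 7 056 = 25 843
15–64: 3 407 + 4 734 + 4 644 + 6 776 + 5 497 + 2 336 = 27 394
65+: 736 + 1 101 = 1 837
Youth dependency ratio = 25 843 / 27 394 × 100 = 94.3
Total dependency ratio = (25 843 + 1 837) / 27 394 × 100 = 27 680 / 27 394 × 100 = 101.0

Youth dependency ratio: 94.3
Total dependency ratio: 101.0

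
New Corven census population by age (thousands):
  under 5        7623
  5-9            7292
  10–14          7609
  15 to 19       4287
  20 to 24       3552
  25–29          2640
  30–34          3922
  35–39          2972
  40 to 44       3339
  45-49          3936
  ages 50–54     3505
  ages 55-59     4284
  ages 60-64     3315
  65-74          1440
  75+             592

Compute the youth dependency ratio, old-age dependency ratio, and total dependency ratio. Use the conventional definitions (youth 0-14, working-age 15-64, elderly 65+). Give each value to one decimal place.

0–14: 7623 + 7292 + 7609 = 22524
15–64: 4287 + 3552 + 2640 + 3922 + 2972 + 3339 + 3936 + 3505 + 4284 + 3315 = 35752
65+: 1440 + 592 = 2032
Youth dependency ratio = 22524 / 35752 × 100 = 63.0
Old-age dependency ratio = 2032 / 35752 × 100 = 5.7
Total dependency ratio = (22524 + 2032) / 35752 × 100 = 24556 / 35752 × 100 = 68.7

Youth dependency ratio: 63.0
Old-age dependency ratio: 5.7
Total dependency ratio: 68.7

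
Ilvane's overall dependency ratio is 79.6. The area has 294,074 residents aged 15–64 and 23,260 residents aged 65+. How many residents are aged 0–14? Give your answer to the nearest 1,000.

Aged 0–14: 211,000

Total dependency ratio = (youth + elderly) / working-age × 100
79.6 = (Y + 23,260) / 294,074 × 100
⇒ 211,000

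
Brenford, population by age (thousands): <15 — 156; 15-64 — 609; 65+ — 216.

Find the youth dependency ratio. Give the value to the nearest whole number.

Youth dependency ratio: 26

Youth dependency ratio = 156 / 609 × 100 = 26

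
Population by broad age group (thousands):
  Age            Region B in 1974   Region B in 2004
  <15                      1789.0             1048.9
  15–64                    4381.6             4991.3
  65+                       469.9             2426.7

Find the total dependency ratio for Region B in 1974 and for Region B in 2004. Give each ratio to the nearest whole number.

Region B in 1974: 52
Region B in 2004: 70

Region B in 1974: (1789.0 + 469.9) / 4381.6 × 100 = 2258.9 / 4381.6 × 100 = 52
Region B in 2004: (1048.9 + 2426.7) / 4991.3 × 100 = 3475.6 / 4991.3 × 100 = 70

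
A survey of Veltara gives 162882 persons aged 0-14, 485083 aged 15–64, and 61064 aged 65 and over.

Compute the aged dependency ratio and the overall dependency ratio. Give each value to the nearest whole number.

Old-age dependency ratio = 61064 / 485083 × 100 = 13
Total dependency ratio = (162882 + 61064) / 485083 × 100 = 223946 / 485083 × 100 = 46

Old-age dependency ratio: 13
Total dependency ratio: 46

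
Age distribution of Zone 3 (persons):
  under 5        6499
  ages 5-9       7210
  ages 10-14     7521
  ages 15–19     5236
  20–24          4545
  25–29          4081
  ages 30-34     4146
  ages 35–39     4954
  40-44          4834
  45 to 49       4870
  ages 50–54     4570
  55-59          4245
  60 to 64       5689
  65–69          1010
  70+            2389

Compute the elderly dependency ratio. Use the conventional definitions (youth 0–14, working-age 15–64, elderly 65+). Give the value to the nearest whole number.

Old-age dependency ratio: 7

0–14: 6499 + 7210 + 7521 = 21230
15–64: 5236 + 4545 + 4081 + 4146 + 4954 + 4834 + 4870 + 4570 + 4245 + 5689 = 47170
65+: 1010 + 2389 = 3399
Old-age dependency ratio = 3399 / 47170 × 100 = 7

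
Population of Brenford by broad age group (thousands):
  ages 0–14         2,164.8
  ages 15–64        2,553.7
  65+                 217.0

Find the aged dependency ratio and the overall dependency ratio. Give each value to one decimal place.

Old-age dependency ratio = 217.0 / 2,553.7 × 100 = 8.5
Total dependency ratio = (2,164.8 + 217.0) / 2,553.7 × 100 = 2,381.8 / 2,553.7 × 100 = 93.3

Old-age dependency ratio: 8.5
Total dependency ratio: 93.3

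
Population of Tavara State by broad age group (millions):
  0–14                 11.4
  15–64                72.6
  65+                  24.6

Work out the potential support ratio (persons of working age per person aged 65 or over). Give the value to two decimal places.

Potential support ratio = 72.6 / 24.6 = 2.95

Potential support ratio: 2.95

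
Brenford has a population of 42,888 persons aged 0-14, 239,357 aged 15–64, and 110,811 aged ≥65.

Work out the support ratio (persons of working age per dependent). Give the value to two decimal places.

Support ratio: 1.56

Support ratio = 239,357 / (42,888 + 110,811) = 239,357 / 153,699 = 1.56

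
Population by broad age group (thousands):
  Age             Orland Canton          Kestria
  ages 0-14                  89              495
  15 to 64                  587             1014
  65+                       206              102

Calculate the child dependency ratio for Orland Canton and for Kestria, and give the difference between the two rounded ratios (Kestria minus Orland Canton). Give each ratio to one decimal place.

Orland Canton: 89 / 587 × 100 = 15.2
Kestria: 495 / 1014 × 100 = 48.8

Orland Canton: 15.2
Kestria: 48.8
Difference: +33.6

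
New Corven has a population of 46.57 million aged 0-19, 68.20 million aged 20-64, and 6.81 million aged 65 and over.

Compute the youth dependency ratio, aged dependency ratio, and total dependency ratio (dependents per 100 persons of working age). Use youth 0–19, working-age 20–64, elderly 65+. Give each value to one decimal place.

Youth dependency ratio: 68.3
Old-age dependency ratio: 10.0
Total dependency ratio: 78.3

Youth dependency ratio = 46.57 / 68.20 × 100 = 68.3
Old-age dependency ratio = 6.81 / 68.20 × 100 = 10.0
Total dependency ratio = (46.57 + 6.81) / 68.20 × 100 = 53.38 / 68.20 × 100 = 78.3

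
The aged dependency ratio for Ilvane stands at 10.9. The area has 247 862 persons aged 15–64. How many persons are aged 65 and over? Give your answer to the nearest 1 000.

Old-age dependency ratio = elderly / working-age × 100
10.9 = E / 247 862 × 100
⇒ 27 000

Aged 65 and over: 27 000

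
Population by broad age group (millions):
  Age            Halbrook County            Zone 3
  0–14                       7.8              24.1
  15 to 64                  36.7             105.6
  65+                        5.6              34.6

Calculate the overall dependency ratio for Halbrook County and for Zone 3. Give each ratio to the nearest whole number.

Halbrook County: 37
Zone 3: 56

Halbrook County: (7.8 + 5.6) / 36.7 × 100 = 13.4 / 36.7 × 100 = 37
Zone 3: (24.1 + 34.6) / 105.6 × 100 = 58.7 / 105.6 × 100 = 56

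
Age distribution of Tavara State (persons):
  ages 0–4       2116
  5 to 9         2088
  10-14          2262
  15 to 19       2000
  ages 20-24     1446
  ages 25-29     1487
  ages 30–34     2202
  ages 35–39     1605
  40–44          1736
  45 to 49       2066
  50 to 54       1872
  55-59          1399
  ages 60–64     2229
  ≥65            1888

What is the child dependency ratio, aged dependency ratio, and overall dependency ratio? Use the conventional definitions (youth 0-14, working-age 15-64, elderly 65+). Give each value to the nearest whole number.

Youth dependency ratio: 36
Old-age dependency ratio: 10
Total dependency ratio: 46

0–14: 2116 + 2088 + 2262 = 6466
15–64: 2000 + 1446 + 1487 + 2202 + 1605 + 1736 + 2066 + 1872 + 1399 + 2229 = 18042
65+: 1888
Youth dependency ratio = 6466 / 18042 × 100 = 36
Old-age dependency ratio = 1888 / 18042 × 100 = 10
Total dependency ratio = (6466 + 1888) / 18042 × 100 = 8354 / 18042 × 100 = 46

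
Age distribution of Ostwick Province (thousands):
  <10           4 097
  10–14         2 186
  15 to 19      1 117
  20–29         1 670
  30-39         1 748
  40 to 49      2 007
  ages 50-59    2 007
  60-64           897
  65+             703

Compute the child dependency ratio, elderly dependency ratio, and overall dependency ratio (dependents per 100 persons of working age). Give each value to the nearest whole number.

Youth dependency ratio: 67
Old-age dependency ratio: 7
Total dependency ratio: 74

0–14: 4 097 + 2 186 = 6 283
15–64: 1 117 + 1 670 + 1 748 + 2 007 + 2 007 + 897 = 9 446
65+: 703
Youth dependency ratio = 6 283 / 9 446 × 100 = 67
Old-age dependency ratio = 703 / 9 446 × 100 = 7
Total dependency ratio = (6 283 + 703) / 9 446 × 100 = 6 986 / 9 446 × 100 = 74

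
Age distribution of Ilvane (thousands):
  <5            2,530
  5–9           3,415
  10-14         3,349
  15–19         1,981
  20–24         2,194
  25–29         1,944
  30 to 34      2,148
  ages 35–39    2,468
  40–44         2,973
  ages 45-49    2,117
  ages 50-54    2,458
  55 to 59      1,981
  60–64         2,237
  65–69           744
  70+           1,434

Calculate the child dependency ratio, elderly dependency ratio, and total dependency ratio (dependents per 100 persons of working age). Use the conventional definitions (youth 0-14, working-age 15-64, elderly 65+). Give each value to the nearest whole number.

Youth dependency ratio: 41
Old-age dependency ratio: 10
Total dependency ratio: 51

0–14: 2,530 + 3,415 + 3,349 = 9,294
15–64: 1,981 + 2,194 + 1,944 + 2,148 + 2,468 + 2,973 + 2,117 + 2,458 + 1,981 + 2,237 = 22,501
65+: 744 + 1,434 = 2,178
Youth dependency ratio = 9,294 / 22,501 × 100 = 41
Old-age dependency ratio = 2,178 / 22,501 × 100 = 10
Total dependency ratio = (9,294 + 2,178) / 22,501 × 100 = 11,472 / 22,501 × 100 = 51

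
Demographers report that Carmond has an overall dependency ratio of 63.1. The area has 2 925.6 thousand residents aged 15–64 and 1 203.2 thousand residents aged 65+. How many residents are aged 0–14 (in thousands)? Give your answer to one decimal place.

Aged 0–14: 642.9

Total dependency ratio = (youth + elderly) / working-age × 100
63.1 = (Y + 1 203.2) / 2 925.6 × 100
⇒ 642.9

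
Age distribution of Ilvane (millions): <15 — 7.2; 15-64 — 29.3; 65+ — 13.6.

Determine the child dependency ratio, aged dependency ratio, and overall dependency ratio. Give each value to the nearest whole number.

Youth dependency ratio: 25
Old-age dependency ratio: 46
Total dependency ratio: 71

Youth dependency ratio = 7.2 / 29.3 × 100 = 25
Old-age dependency ratio = 13.6 / 29.3 × 100 = 46
Total dependency ratio = (7.2 + 13.6) / 29.3 × 100 = 20.8 / 29.3 × 100 = 71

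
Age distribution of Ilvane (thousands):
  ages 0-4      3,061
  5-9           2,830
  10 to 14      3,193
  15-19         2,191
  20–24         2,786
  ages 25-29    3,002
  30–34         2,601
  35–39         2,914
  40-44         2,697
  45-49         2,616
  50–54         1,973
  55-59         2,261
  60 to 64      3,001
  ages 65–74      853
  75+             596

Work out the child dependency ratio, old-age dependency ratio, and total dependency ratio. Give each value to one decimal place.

Youth dependency ratio: 34.9
Old-age dependency ratio: 5.6
Total dependency ratio: 40.4

0–14: 3,061 + 2,830 + 3,193 = 9,084
15–64: 2,191 + 2,786 + 3,002 + 2,601 + 2,914 + 2,697 + 2,616 + 1,973 + 2,261 + 3,001 = 26,042
65+: 853 + 596 = 1,449
Youth dependency ratio = 9,084 / 26,042 × 100 = 34.9
Old-age dependency ratio = 1,449 / 26,042 × 100 = 5.6
Total dependency ratio = (9,084 + 1,449) / 26,042 × 100 = 10,533 / 26,042 × 100 = 40.4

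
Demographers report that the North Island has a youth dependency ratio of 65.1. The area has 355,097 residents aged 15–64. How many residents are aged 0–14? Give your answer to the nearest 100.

Youth dependency ratio = youth / working-age × 100
65.1 = Y / 355,097 × 100
⇒ 231,200

Aged 0–14: 231,200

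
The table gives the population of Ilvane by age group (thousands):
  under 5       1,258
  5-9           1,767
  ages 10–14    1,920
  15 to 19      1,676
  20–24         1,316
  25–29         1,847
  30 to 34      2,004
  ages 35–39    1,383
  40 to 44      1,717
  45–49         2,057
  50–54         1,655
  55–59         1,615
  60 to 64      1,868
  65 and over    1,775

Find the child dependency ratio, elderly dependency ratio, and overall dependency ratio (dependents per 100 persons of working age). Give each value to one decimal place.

0–14: 1,258 + 1,767 + 1,920 = 4,945
15–64: 1,676 + 1,316 + 1,847 + 2,004 + 1,383 + 1,717 + 2,057 + 1,655 + 1,615 + 1,868 = 17,138
65+: 1,775
Youth dependency ratio = 4,945 / 17,138 × 100 = 28.9
Old-age dependency ratio = 1,775 / 17,138 × 100 = 10.4
Total dependency ratio = (4,945 + 1,775) / 17,138 × 100 = 6,720 / 17,138 × 100 = 39.2

Youth dependency ratio: 28.9
Old-age dependency ratio: 10.4
Total dependency ratio: 39.2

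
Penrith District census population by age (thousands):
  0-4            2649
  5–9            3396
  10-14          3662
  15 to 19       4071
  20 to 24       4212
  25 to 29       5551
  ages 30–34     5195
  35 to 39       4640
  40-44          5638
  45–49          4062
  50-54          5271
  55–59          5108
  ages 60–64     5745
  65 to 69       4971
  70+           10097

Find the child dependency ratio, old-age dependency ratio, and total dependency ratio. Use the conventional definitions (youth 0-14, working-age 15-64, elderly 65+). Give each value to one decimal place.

Youth dependency ratio: 19.6
Old-age dependency ratio: 30.4
Total dependency ratio: 50.1

0–14: 2649 + 3396 + 3662 = 9707
15–64: 4071 + 4212 + 5551 + 5195 + 4640 + 5638 + 4062 + 5271 + 5108 + 5745 = 49493
65+: 4971 + 10097 = 15068
Youth dependency ratio = 9707 / 49493 × 100 = 19.6
Old-age dependency ratio = 15068 / 49493 × 100 = 30.4
Total dependency ratio = (9707 + 15068) / 49493 × 100 = 24775 / 49493 × 100 = 50.1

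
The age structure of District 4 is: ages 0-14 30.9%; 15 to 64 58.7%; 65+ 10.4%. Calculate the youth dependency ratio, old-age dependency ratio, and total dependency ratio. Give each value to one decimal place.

Youth dependency ratio: 52.6
Old-age dependency ratio: 17.7
Total dependency ratio: 70.4

Youth dependency ratio = 30.9 / 58.7 × 100 = 52.6
Old-age dependency ratio = 10.4 / 58.7 × 100 = 17.7
Total dependency ratio = (30.9 + 10.4) / 58.7 × 100 = 41.3 / 58.7 × 100 = 70.4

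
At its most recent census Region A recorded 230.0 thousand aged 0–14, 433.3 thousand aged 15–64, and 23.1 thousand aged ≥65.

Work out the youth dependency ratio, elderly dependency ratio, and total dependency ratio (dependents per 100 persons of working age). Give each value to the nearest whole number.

Youth dependency ratio: 53
Old-age dependency ratio: 5
Total dependency ratio: 58

Youth dependency ratio = 230.0 / 433.3 × 100 = 53
Old-age dependency ratio = 23.1 / 433.3 × 100 = 5
Total dependency ratio = (230.0 + 23.1) / 433.3 × 100 = 253.1 / 433.3 × 100 = 58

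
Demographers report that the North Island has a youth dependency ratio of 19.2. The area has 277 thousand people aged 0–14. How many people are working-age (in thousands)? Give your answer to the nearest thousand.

Working-age: 1,443

Youth dependency ratio = youth / working-age × 100
19.2 = 277 / W × 100
⇒ 1,443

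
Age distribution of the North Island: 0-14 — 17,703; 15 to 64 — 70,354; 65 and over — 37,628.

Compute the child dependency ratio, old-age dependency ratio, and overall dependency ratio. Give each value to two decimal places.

Youth dependency ratio = 17,703 / 70,354 × 100 = 25.16
Old-age dependency ratio = 37,628 / 70,354 × 100 = 53.48
Total dependency ratio = (17,703 + 37,628) / 70,354 × 100 = 55,331 / 70,354 × 100 = 78.65

Youth dependency ratio: 25.16
Old-age dependency ratio: 53.48
Total dependency ratio: 78.65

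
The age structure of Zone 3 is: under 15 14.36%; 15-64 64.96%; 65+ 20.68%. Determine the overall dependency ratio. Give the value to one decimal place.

Total dependency ratio = (14.36 + 20.68) / 64.96 × 100 = 35.04 / 64.96 × 100 = 53.9

Total dependency ratio: 53.9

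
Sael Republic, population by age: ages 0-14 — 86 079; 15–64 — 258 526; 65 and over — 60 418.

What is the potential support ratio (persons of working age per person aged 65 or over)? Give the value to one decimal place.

Potential support ratio = 258 526 / 60 418 = 4.3

Potential support ratio: 4.3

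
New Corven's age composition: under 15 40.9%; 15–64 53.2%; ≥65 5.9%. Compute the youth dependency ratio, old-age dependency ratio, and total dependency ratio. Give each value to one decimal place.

Youth dependency ratio: 76.9
Old-age dependency ratio: 11.1
Total dependency ratio: 88.0

Youth dependency ratio = 40.9 / 53.2 × 100 = 76.9
Old-age dependency ratio = 5.9 / 53.2 × 100 = 11.1
Total dependency ratio = (40.9 + 5.9) / 53.2 × 100 = 46.8 / 53.2 × 100 = 88.0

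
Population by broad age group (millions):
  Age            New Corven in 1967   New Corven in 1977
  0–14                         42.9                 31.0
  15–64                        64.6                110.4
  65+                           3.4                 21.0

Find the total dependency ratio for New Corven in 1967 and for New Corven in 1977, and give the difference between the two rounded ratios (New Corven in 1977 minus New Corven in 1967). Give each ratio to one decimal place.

New Corven in 1967: 71.7
New Corven in 1977: 47.1
Difference: -24.6

New Corven in 1967: (42.9 + 3.4) / 64.6 × 100 = 46.3 / 64.6 × 100 = 71.7
New Corven in 1977: (31.0 + 21.0) / 110.4 × 100 = 52.0 / 110.4 × 100 = 47.1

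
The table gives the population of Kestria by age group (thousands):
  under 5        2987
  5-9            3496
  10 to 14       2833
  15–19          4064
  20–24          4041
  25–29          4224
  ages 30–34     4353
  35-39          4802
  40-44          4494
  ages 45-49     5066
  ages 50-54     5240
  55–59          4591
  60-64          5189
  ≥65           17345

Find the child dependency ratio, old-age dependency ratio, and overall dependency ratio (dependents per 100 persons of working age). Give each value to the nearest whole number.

0–14: 2987 + 3496 + 2833 = 9316
15–64: 4064 + 4041 + 4224 + 4353 + 4802 + 4494 + 5066 + 5240 + 4591 + 5189 = 46064
65+: 17345
Youth dependency ratio = 9316 / 46064 × 100 = 20
Old-age dependency ratio = 17345 / 46064 × 100 = 38
Total dependency ratio = (9316 + 17345) / 46064 × 100 = 26661 / 46064 × 100 = 58

Youth dependency ratio: 20
Old-age dependency ratio: 38
Total dependency ratio: 58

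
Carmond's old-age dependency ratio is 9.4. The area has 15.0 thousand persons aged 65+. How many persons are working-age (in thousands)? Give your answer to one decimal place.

Working-age: 159.6

Old-age dependency ratio = elderly / working-age × 100
9.4 = 15.0 / W × 100
⇒ 159.6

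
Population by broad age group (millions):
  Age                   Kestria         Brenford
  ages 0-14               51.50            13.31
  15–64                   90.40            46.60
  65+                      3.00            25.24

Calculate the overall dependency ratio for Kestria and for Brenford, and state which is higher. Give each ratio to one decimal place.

Kestria: 60.3
Brenford: 82.7
Higher: Brenford

Kestria: (51.50 + 3.00) / 90.40 × 100 = 54.50 / 90.40 × 100 = 60.3
Brenford: (13.31 + 25.24) / 46.60 × 100 = 38.55 / 46.60 × 100 = 82.7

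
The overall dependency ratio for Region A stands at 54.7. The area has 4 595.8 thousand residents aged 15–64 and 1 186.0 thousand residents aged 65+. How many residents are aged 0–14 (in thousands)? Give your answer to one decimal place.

Aged 0–14: 1 327.9

Total dependency ratio = (youth + elderly) / working-age × 100
54.7 = (Y + 1 186.0) / 4 595.8 × 100
⇒ 1 327.9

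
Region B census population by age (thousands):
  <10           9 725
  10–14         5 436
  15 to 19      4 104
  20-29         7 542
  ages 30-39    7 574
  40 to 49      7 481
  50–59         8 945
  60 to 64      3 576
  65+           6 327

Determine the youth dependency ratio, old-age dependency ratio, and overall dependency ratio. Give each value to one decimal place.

0–14: 9 725 + 5 436 = 15 161
15–64: 4 104 + 7 542 + 7 574 + 7 481 + 8 945 + 3 576 = 39 222
65+: 6 327
Youth dependency ratio = 15 161 / 39 222 × 100 = 38.7
Old-age dependency ratio = 6 327 / 39 222 × 100 = 16.1
Total dependency ratio = (15 161 + 6 327) / 39 222 × 100 = 21 488 / 39 222 × 100 = 54.8

Youth dependency ratio: 38.7
Old-age dependency ratio: 16.1
Total dependency ratio: 54.8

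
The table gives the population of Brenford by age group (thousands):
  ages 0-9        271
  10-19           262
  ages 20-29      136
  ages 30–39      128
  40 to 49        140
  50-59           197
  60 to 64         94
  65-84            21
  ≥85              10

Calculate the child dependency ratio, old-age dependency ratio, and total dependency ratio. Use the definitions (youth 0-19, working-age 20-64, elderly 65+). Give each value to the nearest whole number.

Youth dependency ratio: 77
Old-age dependency ratio: 4
Total dependency ratio: 81

0–19: 271 + 262 = 533
20–64: 136 + 128 + 140 + 197 + 94 = 695
65+: 21 + 10 = 31
Youth dependency ratio = 533 / 695 × 100 = 77
Old-age dependency ratio = 31 / 695 × 100 = 4
Total dependency ratio = (533 + 31) / 695 × 100 = 564 / 695 × 100 = 81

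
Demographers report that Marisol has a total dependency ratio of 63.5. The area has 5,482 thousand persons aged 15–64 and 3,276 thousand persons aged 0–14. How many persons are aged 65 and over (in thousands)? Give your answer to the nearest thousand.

Total dependency ratio = (youth + elderly) / working-age × 100
63.5 = (3,276 + E) / 5,482 × 100
⇒ 205

Aged 65 and over: 205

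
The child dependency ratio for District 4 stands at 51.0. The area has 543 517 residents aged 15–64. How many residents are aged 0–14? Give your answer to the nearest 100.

Youth dependency ratio = youth / working-age × 100
51.0 = Y / 543 517 × 100
⇒ 277 200

Aged 0–14: 277 200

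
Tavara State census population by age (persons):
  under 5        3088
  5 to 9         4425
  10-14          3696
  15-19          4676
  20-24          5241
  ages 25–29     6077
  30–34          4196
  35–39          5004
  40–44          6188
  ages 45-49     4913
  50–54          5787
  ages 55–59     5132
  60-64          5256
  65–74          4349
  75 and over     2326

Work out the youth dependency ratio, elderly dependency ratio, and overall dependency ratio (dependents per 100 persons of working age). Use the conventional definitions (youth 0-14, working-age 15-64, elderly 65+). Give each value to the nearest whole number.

Youth dependency ratio: 21
Old-age dependency ratio: 13
Total dependency ratio: 34

0–14: 3088 + 4425 + 3696 = 11209
15–64: 4676 + 5241 + 6077 + 4196 + 5004 + 6188 + 4913 + 5787 + 5132 + 5256 = 52470
65+: 4349 + 2326 = 6675
Youth dependency ratio = 11209 / 52470 × 100 = 21
Old-age dependency ratio = 6675 / 52470 × 100 = 13
Total dependency ratio = (11209 + 6675) / 52470 × 100 = 17884 / 52470 × 100 = 34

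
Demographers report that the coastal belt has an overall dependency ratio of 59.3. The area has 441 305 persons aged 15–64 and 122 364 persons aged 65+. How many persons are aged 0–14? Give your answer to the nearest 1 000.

Total dependency ratio = (youth + elderly) / working-age × 100
59.3 = (Y + 122 364) / 441 305 × 100
⇒ 139 000

Aged 0–14: 139 000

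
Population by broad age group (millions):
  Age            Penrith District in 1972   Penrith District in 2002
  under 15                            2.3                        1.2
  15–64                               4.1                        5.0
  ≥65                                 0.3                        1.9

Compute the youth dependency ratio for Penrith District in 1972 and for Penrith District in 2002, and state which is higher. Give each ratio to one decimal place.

Penrith District in 1972: 2.3 / 4.1 × 100 = 56.1
Penrith District in 2002: 1.2 / 5.0 × 100 = 24.0

Penrith District in 1972: 56.1
Penrith District in 2002: 24.0
Higher: Penrith District in 1972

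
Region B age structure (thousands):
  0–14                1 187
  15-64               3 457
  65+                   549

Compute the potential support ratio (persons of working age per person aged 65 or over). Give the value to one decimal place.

Potential support ratio = 3 457 / 549 = 6.3

Potential support ratio: 6.3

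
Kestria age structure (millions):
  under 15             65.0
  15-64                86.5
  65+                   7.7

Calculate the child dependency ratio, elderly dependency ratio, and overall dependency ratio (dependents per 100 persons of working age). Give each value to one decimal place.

Youth dependency ratio: 75.1
Old-age dependency ratio: 8.9
Total dependency ratio: 84.0

Youth dependency ratio = 65.0 / 86.5 × 100 = 75.1
Old-age dependency ratio = 7.7 / 86.5 × 100 = 8.9
Total dependency ratio = (65.0 + 7.7) / 86.5 × 100 = 72.7 / 86.5 × 100 = 84.0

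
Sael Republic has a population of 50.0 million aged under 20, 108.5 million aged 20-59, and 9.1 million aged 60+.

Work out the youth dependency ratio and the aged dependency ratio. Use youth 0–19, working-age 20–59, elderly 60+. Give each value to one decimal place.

Youth dependency ratio: 46.1
Old-age dependency ratio: 8.4

Youth dependency ratio = 50.0 / 108.5 × 100 = 46.1
Old-age dependency ratio = 9.1 / 108.5 × 100 = 8.4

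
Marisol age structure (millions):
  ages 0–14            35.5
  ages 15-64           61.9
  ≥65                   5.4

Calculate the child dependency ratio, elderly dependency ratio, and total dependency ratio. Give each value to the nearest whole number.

Youth dependency ratio = 35.5 / 61.9 × 100 = 57
Old-age dependency ratio = 5.4 / 61.9 × 100 = 9
Total dependency ratio = (35.5 + 5.4) / 61.9 × 100 = 40.9 / 61.9 × 100 = 66

Youth dependency ratio: 57
Old-age dependency ratio: 9
Total dependency ratio: 66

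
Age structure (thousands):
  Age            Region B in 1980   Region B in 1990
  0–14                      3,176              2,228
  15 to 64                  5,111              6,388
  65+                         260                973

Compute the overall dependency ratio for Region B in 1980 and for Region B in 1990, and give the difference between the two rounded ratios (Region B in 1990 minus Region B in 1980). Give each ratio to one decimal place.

Region B in 1980: 67.2
Region B in 1990: 50.1
Difference: -17.1

Region B in 1980: (3,176 + 260) / 5,111 × 100 = 3,436 / 5,111 × 100 = 67.2
Region B in 1990: (2,228 + 973) / 6,388 × 100 = 3,201 / 6,388 × 100 = 50.1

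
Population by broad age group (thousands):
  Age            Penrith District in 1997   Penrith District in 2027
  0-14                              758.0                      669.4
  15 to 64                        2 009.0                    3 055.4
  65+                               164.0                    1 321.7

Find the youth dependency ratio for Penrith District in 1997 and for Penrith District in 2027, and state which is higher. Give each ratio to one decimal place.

Penrith District in 1997: 758.0 / 2 009.0 × 100 = 37.7
Penrith District in 2027: 669.4 / 3 055.4 × 100 = 21.9

Penrith District in 1997: 37.7
Penrith District in 2027: 21.9
Higher: Penrith District in 1997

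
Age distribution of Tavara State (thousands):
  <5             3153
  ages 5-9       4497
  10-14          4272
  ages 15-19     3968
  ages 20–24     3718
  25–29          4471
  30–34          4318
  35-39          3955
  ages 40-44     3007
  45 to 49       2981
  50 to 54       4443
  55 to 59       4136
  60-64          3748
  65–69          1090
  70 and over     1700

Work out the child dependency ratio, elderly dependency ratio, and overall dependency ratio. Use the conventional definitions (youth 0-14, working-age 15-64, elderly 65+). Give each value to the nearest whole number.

Youth dependency ratio: 31
Old-age dependency ratio: 7
Total dependency ratio: 38

0–14: 3153 + 4497 + 4272 = 11922
15–64: 3968 + 3718 + 4471 + 4318 + 3955 + 3007 + 2981 + 4443 + 4136 + 3748 = 38745
65+: 1090 + 1700 = 2790
Youth dependency ratio = 11922 / 38745 × 100 = 31
Old-age dependency ratio = 2790 / 38745 × 100 = 7
Total dependency ratio = (11922 + 2790) / 38745 × 100 = 14712 / 38745 × 100 = 38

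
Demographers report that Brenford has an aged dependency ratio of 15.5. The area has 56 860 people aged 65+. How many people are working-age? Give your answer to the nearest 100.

Working-age: 366 800

Old-age dependency ratio = elderly / working-age × 100
15.5 = 56 860 / W × 100
⇒ 366 800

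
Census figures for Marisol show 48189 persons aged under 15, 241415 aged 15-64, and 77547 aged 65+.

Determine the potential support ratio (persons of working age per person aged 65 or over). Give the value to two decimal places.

Potential support ratio: 3.11

Potential support ratio = 241415 / 77547 = 3.11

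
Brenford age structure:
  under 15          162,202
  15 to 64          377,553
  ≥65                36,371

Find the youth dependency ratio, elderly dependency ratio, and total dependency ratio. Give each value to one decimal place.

Youth dependency ratio = 162,202 / 377,553 × 100 = 43.0
Old-age dependency ratio = 36,371 / 377,553 × 100 = 9.6
Total dependency ratio = (162,202 + 36,371) / 377,553 × 100 = 198,573 / 377,553 × 100 = 52.6

Youth dependency ratio: 43.0
Old-age dependency ratio: 9.6
Total dependency ratio: 52.6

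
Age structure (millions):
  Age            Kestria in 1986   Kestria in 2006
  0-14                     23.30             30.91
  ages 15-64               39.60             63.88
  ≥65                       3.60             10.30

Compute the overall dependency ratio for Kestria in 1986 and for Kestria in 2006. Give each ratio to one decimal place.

Kestria in 1986: (23.30 + 3.60) / 39.60 × 100 = 26.90 / 39.60 × 100 = 67.9
Kestria in 2006: (30.91 + 10.30) / 63.88 × 100 = 41.21 / 63.88 × 100 = 64.5

Kestria in 1986: 67.9
Kestria in 2006: 64.5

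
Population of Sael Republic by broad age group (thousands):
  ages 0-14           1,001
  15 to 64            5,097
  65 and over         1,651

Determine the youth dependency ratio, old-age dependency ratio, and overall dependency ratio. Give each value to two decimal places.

Youth dependency ratio: 19.64
Old-age dependency ratio: 32.39
Total dependency ratio: 52.03

Youth dependency ratio = 1,001 / 5,097 × 100 = 19.64
Old-age dependency ratio = 1,651 / 5,097 × 100 = 32.39
Total dependency ratio = (1,001 + 1,651) / 5,097 × 100 = 2,652 / 5,097 × 100 = 52.03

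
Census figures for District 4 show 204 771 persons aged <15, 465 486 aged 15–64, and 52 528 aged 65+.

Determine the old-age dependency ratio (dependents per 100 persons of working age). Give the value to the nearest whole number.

Old-age dependency ratio = 52 528 / 465 486 × 100 = 11

Old-age dependency ratio: 11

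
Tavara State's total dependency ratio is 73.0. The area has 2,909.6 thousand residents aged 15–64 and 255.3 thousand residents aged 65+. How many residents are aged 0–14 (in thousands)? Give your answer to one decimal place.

Total dependency ratio = (youth + elderly) / working-age × 100
73.0 = (Y + 255.3) / 2,909.6 × 100
⇒ 1,868.7

Aged 0–14: 1,868.7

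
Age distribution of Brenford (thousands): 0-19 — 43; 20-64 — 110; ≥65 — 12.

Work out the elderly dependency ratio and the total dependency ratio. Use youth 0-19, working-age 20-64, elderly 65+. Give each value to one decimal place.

Old-age dependency ratio: 10.9
Total dependency ratio: 50.0

Old-age dependency ratio = 12 / 110 × 100 = 10.9
Total dependency ratio = (43 + 12) / 110 × 100 = 55 / 110 × 100 = 50.0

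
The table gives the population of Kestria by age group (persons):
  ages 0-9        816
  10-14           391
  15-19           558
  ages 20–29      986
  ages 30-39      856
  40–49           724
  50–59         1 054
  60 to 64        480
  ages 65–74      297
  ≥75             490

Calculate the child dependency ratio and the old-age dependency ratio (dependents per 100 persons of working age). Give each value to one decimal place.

Youth dependency ratio: 25.9
Old-age dependency ratio: 16.9

0–14: 816 + 391 = 1 207
15–64: 558 + 986 + 856 + 724 + 1 054 + 480 = 4 658
65+: 297 + 490 = 787
Youth dependency ratio = 1 207 / 4 658 × 100 = 25.9
Old-age dependency ratio = 787 / 4 658 × 100 = 16.9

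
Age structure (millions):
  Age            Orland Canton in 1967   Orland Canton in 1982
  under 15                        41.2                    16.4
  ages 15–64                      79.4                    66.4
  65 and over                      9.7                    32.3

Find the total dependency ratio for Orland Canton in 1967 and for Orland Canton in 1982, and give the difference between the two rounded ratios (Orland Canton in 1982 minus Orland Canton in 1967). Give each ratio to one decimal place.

Orland Canton in 1967: (41.2 + 9.7) / 79.4 × 100 = 50.9 / 79.4 × 100 = 64.1
Orland Canton in 1982: (16.4 + 32.3) / 66.4 × 100 = 48.7 / 66.4 × 100 = 73.3

Orland Canton in 1967: 64.1
Orland Canton in 1982: 73.3
Difference: +9.2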